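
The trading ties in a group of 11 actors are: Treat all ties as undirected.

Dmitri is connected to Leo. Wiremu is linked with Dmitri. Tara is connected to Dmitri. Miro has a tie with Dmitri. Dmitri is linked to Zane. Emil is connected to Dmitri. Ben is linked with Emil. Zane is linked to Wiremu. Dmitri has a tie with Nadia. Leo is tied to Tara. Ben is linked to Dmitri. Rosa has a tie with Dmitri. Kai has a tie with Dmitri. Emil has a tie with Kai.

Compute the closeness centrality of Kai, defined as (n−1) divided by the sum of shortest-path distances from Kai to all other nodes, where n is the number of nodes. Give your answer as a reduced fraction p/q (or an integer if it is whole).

Distances from Kai: Ben:2, Dmitri:1, Emil:1, Leo:2, Miro:2, Nadia:2, Rosa:2, Tara:2, Wiremu:2, Zane:2. Sum = 18.
n = 11, so closeness = 10/18 = 5/9.

5/9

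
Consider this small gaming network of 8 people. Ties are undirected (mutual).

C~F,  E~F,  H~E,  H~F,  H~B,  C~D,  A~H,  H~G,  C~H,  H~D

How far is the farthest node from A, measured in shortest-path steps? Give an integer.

Distances from A: B:2, C:2, D:2, E:2, F:2, G:2, H:1.
The largest is 2 (to F, D, G, E, C, and B), so the eccentricity of A is 2.

2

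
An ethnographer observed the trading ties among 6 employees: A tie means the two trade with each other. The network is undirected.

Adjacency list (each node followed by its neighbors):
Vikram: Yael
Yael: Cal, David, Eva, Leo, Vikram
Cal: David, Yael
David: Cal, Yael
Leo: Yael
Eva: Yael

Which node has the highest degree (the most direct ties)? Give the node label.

Yael

Degrees — Cal:2, David:2, Eva:1, Leo:1, Vikram:1, Yael:5.
The maximum is 5, attained only by Yael.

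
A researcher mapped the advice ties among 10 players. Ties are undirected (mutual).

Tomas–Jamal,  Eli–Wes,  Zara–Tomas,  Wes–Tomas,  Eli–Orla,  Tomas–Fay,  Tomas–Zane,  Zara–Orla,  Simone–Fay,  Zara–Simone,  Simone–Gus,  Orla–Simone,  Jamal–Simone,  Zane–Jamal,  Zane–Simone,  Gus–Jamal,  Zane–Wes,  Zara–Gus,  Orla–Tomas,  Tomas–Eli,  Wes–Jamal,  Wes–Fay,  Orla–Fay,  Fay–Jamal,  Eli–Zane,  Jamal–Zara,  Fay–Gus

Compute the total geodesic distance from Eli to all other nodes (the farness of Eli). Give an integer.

15

Distances from Eli: Fay:2, Gus:3, Jamal:2, Orla:1, Simone:2, Tomas:1, Wes:1, Zane:1, Zara:2.
Sum = 2 + 3 + 2 + 1 + 2 + 1 + 1 + 1 + 2 = 15.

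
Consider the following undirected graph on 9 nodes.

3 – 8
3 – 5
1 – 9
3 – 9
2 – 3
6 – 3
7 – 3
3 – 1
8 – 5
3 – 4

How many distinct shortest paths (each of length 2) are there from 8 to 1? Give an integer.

The shortest distance is 2, and the only length-2 path is 8–3–1. So there is exactly 1 shortest path.

1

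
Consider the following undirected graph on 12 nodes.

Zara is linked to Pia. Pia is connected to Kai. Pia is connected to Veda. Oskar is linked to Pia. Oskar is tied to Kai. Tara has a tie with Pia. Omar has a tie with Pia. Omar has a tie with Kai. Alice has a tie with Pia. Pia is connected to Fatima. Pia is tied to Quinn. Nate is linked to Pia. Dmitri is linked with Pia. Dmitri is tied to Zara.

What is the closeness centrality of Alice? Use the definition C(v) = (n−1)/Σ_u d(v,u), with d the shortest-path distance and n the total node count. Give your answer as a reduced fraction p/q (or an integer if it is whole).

Distances from Alice: Dmitri:2, Fatima:2, Kai:2, Nate:2, Omar:2, Oskar:2, Pia:1, Quinn:2, Tara:2, Veda:2, Zara:2. Sum = 21.
n = 12, so closeness = 11/21.

11/21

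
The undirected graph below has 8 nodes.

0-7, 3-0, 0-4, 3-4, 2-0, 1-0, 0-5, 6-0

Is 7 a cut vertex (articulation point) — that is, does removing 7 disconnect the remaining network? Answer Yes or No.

Even without 7, every remaining node can still reach every other (the residual graph is connected), so 7 is not a cut vertex.

No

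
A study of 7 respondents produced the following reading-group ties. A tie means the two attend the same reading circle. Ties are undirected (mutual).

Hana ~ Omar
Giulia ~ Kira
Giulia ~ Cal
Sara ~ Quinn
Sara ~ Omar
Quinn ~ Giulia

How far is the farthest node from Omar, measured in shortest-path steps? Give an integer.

Distances from Omar: Cal:4, Giulia:3, Hana:1, Kira:4, Quinn:2, Sara:1.
The largest is 4 (to Cal and Kira), so the eccentricity of Omar is 4.

4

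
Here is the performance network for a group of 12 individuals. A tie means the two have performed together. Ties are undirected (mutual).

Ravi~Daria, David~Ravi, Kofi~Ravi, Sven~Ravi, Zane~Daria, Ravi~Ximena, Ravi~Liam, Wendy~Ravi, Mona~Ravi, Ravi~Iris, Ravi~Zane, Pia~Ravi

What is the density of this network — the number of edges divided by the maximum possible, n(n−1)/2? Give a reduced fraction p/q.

There are 12 edges and 12 nodes, so the maximum possible is C(12,2) = 66.
Density = 12/66 = 2/11.

2/11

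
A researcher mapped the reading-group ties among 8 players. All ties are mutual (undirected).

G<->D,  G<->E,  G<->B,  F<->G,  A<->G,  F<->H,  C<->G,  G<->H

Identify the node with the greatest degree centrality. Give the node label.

G

Degrees — A:1, B:1, C:1, D:1, E:1, F:2, G:7, H:2.
The maximum is 7, attained only by G.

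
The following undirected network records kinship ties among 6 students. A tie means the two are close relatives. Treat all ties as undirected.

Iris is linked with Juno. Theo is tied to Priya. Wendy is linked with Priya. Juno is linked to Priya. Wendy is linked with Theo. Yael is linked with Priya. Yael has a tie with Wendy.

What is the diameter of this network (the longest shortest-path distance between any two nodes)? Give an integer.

3

Eccentricity of each node (its greatest distance to any other): Iris:3, Juno:2, Priya:2, Theo:3, Wendy:3, Yael:3.
The maximum eccentricity is 3, realized for instance by the pair Theo–Iris via Theo – Priya – Juno – Iris. So the diameter is 3.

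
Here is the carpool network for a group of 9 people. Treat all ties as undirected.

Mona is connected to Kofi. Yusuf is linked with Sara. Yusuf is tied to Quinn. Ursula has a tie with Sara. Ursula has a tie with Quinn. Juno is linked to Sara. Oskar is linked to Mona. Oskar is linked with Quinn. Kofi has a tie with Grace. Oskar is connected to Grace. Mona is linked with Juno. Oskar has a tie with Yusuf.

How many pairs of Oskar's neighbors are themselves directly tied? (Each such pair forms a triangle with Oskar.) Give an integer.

Oskar's neighbors: Grace, Mona, Quinn, and Yusuf.
Neighbor pairs that are themselves tied: Oskar–Quinn–Yusuf. Each forms one triangle with Oskar, for 1 in total.

1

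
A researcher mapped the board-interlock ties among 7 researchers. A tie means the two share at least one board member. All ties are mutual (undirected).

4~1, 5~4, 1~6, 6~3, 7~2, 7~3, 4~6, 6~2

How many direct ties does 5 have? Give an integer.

1

5 is directly tied to 4. That is 1 neighbor, so the degree of 5 is 1.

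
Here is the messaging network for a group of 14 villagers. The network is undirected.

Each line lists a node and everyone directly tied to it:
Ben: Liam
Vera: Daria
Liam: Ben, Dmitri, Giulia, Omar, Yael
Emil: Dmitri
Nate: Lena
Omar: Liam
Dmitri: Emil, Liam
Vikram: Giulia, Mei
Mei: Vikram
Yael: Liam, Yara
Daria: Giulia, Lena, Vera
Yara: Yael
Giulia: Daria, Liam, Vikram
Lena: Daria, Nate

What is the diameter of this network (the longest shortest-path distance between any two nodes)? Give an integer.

6

Eccentricity of each node (its greatest distance to any other): Ben:5, Daria:4, Dmitri:5, Emil:6, Giulia:3, Lena:5, Liam:4, Mei:5, Nate:6, Omar:5, Vera:5, Vikram:4, Yael:5, Yara:6.
The maximum eccentricity is 6, realized for instance by the pair Emil–Nate via Emil – Dmitri – Liam – Giulia – Daria – Lena – Nate. So the diameter is 6.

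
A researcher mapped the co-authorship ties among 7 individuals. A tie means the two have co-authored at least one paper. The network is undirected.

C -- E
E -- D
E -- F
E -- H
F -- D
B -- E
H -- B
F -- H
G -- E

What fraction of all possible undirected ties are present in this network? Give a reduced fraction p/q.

There are 9 edges and 7 nodes, so the maximum possible is C(7,2) = 21.
Density = 9/21 = 3/7.

3/7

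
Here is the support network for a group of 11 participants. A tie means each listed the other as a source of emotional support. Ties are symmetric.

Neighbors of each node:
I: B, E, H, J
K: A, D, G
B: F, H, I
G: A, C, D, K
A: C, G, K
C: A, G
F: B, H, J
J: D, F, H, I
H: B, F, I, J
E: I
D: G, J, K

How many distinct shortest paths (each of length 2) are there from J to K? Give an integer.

The shortest distance is 2, and the only length-2 path is J–D–K. So there is exactly 1 shortest path.

1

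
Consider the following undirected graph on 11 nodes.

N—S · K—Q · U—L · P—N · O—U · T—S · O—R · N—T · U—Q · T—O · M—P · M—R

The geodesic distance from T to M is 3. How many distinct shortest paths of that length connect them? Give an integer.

2

The shortest distance is 3. The length-3 paths are: T–N–P–M; T–O–R–M.
That gives 2 distinct shortest paths.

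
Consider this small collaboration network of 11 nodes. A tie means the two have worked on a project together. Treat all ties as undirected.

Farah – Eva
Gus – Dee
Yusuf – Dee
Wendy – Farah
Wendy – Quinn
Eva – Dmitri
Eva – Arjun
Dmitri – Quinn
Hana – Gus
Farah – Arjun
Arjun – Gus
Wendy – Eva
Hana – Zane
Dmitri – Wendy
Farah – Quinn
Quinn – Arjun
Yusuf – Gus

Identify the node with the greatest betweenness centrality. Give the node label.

Gus

Unnormalized betweenness of each node: Arjun:101/4, Dee:0, Dmitri:1/4, Eva:16/3, Farah:9/4, Gus:28, Hana:9, Quinn:16/3, Wendy:7/12, Yusuf:0, Zane:0.
Gus has the largest value, 28, making it the main broker — the node through which the most shortest paths run.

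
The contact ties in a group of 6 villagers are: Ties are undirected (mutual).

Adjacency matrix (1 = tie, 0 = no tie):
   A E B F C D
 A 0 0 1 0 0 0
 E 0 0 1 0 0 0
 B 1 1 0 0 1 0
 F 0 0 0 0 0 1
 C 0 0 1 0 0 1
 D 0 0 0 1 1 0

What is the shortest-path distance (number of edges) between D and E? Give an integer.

One shortest route is D – C – B – E, which uses 3 edges, and at distance 2 from D we only reach {B}, which does not include E. So d(D,E) = 3.

3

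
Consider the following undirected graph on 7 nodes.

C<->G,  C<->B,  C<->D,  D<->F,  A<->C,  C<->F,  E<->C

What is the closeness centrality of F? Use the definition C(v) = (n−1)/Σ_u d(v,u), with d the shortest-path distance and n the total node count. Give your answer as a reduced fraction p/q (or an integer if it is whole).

Distances from F: A:2, B:2, C:1, D:1, E:2, G:2. Sum = 10.
n = 7, so closeness = 6/10 = 3/5.

3/5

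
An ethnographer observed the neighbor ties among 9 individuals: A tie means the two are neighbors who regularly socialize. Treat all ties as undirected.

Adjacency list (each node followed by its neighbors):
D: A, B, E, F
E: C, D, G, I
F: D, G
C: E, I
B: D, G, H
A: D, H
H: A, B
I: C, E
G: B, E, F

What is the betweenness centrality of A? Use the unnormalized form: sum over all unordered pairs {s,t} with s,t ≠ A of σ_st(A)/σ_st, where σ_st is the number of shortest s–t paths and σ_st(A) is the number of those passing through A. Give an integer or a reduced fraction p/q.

11/6

Pairs whose geodesics pass through A — H–D: 1/2; H–F: 1/3; H–C: 1/3; H–I: 1/3; H–E: 1/3.
All other pairs contribute 0.
Summing the contributions gives betweenness(A) = 11/6.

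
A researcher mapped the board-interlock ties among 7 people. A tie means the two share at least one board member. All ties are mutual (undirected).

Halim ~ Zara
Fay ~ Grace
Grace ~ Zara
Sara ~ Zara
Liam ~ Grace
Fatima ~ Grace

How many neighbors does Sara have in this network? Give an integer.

1

Sara is directly tied to Zara. That is 1 neighbor, so the degree of Sara is 1.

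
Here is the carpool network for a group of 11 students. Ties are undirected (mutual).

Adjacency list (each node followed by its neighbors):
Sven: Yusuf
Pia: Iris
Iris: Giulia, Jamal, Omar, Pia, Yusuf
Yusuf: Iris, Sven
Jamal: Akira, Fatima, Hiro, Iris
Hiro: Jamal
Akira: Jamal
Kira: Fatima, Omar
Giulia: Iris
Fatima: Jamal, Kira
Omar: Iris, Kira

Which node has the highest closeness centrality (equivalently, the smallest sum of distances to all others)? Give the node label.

Iris

Farness (sum of distances to all others) for each node — Akira:26, Fatima:23, Giulia:24, Hiro:26, Iris:15, Jamal:17, Kira:25, Omar:21, Pia:24, Sven:31, Yusuf:22.
The smallest farness is 15, for Iris, so Iris has the highest closeness.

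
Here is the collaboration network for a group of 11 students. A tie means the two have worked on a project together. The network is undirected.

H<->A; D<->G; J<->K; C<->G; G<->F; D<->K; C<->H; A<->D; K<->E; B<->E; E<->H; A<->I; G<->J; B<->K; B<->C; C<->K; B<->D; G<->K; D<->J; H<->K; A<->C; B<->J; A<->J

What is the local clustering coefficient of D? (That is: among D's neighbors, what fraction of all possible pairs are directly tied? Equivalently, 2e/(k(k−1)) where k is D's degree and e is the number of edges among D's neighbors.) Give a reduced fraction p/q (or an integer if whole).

D's neighbors: A, B, G, J, and K (k = 5).
Possible neighbor pairs: C(5,2) = 10. Edges among them: A–J, B–J, B–K, G–J, G–K, J–K → e = 6.
Clustering(D) = 6/10 = 3/5.

3/5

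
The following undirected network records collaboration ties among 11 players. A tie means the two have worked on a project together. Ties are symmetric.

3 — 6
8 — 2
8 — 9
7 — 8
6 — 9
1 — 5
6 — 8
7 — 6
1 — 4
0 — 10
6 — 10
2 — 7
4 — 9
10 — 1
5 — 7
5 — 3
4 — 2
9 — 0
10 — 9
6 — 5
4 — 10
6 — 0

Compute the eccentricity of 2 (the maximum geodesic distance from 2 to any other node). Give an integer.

Distances from 2: 0:3, 1:2, 3:3, 4:1, 5:2, 6:2, 7:1, 8:1, 9:2, 10:2.
The largest is 3 (to 0 and 3), so the eccentricity of 2 is 3.

3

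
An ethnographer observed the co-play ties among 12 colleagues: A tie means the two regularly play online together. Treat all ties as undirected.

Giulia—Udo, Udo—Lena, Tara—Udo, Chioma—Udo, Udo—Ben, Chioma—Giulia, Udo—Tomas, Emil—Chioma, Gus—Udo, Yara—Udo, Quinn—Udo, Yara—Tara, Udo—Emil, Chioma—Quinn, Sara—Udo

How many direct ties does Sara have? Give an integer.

1

Sara is directly tied to Udo. That is 1 neighbor, so the degree of Sara is 1.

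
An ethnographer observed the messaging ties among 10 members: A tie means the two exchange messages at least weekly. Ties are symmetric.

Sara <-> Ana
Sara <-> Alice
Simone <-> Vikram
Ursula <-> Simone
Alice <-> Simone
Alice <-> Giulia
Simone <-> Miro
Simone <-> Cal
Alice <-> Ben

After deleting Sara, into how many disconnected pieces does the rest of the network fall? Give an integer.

2

Without Sara, the remaining ties split the others into: {Alice, Ben, Cal, Giulia, Miro, Simone, Ursula, Vikram}; {Ana}.
That's 2 separate components.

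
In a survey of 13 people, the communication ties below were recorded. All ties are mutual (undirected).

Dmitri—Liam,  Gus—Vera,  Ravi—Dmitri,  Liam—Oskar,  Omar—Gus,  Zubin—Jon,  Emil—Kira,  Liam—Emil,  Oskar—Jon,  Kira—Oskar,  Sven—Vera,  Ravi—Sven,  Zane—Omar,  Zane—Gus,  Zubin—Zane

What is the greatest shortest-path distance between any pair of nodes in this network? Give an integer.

6

Eccentricity of each node (its greatest distance to any other): Dmitri:5, Emil:6, Gus:6, Jon:5, Kira:6, Liam:5, Omar:6, Oskar:5, Ravi:5, Sven:5, Vera:6, Zane:5, Zubin:5.
The maximum eccentricity is 6, realized for instance by the pair Kira–Vera via Kira – Oskar – Liam – Dmitri – Ravi – Sven – Vera. So the diameter is 6.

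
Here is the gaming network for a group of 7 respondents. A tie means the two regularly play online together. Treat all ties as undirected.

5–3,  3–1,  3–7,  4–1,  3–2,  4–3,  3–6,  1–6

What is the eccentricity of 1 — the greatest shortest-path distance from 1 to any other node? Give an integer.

Distances from 1: 2:2, 3:1, 4:1, 5:2, 6:1, 7:2.
The largest is 2 (to 5, 7, and 2), so the eccentricity of 1 is 2.

2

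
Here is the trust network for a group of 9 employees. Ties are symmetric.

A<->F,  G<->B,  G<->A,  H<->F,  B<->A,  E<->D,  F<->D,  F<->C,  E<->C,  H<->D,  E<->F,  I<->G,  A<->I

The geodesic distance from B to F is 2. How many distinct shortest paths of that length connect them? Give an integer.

The shortest distance is 2, and the only length-2 path is B–A–F. So there is exactly 1 shortest path.

1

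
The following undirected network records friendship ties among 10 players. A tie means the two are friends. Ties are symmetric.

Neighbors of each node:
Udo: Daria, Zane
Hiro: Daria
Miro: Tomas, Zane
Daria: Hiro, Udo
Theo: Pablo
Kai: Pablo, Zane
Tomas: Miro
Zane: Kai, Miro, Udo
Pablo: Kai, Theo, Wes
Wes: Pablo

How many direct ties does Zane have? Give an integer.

3

Zane is directly tied to Kai, Miro, and Udo. That is 3 neighbors, so the degree of Zane is 3.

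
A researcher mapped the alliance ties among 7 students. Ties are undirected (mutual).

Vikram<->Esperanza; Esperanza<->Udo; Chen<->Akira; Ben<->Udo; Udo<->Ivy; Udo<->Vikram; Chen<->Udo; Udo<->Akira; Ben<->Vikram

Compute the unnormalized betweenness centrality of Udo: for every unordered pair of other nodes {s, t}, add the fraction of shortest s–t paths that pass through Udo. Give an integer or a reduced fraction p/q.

Pairs whose geodesics pass through Udo — Ben–Akira: 1; Ben–Esperanza: 1/2; Ben–Ivy: 1; Ben–Chen: 1; Akira–Esperanza: 1; Akira–Ivy: 1; Akira–Vikram: 1; Esperanza–Ivy: 1; Esperanza–Chen: 1; Ivy–Chen: 1; Ivy–Vikram: 1; Chen–Vikram: 1.
All other pairs contribute 0.
Summing the contributions gives betweenness(Udo) = 23/2.

23/2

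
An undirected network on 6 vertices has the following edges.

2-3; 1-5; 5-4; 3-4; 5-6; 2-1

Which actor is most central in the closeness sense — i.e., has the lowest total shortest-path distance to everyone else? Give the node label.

Farness (sum of distances to all others) for each node — 1:8, 2:9, 3:9, 4:8, 5:7, 6:11.
The smallest farness is 7, for 5, so 5 has the highest closeness.

5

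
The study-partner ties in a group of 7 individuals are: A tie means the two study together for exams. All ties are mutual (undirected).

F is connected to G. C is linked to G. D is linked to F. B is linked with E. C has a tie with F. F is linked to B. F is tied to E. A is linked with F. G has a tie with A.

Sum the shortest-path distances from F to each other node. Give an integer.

6

Distances from F: A:1, B:1, C:1, D:1, E:1, G:1.
Sum = 1 + 1 + 1 + 1 + 1 + 1 = 6.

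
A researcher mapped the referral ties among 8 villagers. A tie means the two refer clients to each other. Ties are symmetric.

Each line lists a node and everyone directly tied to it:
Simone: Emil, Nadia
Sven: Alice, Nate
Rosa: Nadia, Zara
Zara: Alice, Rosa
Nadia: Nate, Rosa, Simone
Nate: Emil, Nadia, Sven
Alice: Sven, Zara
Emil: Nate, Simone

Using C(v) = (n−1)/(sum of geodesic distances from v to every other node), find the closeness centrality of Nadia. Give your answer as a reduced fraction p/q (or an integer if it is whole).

7/12

Distances from Nadia: Alice:3, Emil:2, Nate:1, Rosa:1, Simone:1, Sven:2, Zara:2. Sum = 12.
n = 8, so closeness = 7/12.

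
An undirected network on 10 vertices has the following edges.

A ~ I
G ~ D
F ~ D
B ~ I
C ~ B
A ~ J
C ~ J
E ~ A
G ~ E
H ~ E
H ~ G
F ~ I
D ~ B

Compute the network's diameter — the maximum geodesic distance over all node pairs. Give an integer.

4

Eccentricity of each node (its greatest distance to any other): A:3, B:3, C:4, D:3, E:3, F:3, G:3, H:4, I:3, J:3.
The maximum eccentricity is 4, realized for instance by the pair H–C via H – G – D – B – C. So the diameter is 4.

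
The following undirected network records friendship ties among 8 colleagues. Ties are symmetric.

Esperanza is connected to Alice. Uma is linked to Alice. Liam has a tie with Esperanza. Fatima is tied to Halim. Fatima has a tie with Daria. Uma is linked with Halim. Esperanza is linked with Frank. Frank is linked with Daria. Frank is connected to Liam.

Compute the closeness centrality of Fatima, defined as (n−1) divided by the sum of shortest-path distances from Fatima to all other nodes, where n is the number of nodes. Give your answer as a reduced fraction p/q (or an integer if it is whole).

Distances from Fatima: Alice:3, Daria:1, Esperanza:3, Frank:2, Halim:1, Liam:3, Uma:2. Sum = 15.
n = 8, so closeness = 7/15.

7/15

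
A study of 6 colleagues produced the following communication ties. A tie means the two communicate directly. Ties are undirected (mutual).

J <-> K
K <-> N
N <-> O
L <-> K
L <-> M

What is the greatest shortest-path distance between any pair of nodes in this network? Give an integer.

4

Eccentricity of each node (its greatest distance to any other): J:3, K:2, L:3, M:4, N:3, O:4.
The maximum eccentricity is 4, realized for instance by the pair M–O via M – L – K – N – O. So the diameter is 4.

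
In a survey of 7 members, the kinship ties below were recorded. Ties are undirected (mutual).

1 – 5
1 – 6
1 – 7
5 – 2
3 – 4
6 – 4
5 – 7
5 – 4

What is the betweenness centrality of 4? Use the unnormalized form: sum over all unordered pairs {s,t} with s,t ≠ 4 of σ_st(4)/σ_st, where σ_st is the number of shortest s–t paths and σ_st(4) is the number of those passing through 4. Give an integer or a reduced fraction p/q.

Pairs whose geodesics pass through 4 — 1–3: 2/2; 2–3: 1; 2–6: 1/2; 3–5: 1; 3–6: 1; 3–7: 1; 5–6: 1/2.
All other pairs contribute 0.
Summing the contributions gives betweenness(4) = 6.

6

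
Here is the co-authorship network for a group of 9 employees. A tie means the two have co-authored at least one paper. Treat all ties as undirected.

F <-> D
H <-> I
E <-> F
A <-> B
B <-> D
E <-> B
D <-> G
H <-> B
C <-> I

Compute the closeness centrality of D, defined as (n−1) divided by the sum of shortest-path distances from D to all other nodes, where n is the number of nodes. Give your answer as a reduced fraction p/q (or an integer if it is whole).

1/2

Distances from D: A:2, B:1, C:4, E:2, F:1, G:1, H:2, I:3. Sum = 16.
n = 9, so closeness = 8/16 = 1/2.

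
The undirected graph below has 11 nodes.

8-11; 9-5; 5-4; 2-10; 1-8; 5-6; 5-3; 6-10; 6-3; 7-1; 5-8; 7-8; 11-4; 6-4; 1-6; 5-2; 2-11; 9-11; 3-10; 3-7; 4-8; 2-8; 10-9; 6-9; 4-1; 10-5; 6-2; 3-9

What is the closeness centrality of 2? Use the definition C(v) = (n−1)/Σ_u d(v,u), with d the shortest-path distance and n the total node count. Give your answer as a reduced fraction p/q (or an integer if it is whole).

Distances from 2: 1:2, 3:2, 4:2, 5:1, 6:1, 7:2, 8:1, 9:2, 10:1, 11:1. Sum = 15.
n = 11, so closeness = 10/15 = 2/3.

2/3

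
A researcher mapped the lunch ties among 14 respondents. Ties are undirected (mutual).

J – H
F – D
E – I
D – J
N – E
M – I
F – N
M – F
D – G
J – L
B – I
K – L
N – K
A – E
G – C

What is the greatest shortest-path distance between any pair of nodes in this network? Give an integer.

Eccentricity of each node (its greatest distance to any other): A:6, B:6, C:6, D:4, E:5, F:3, G:5, H:6, I:5, J:5, K:5, L:5, M:4, N:4.
The maximum eccentricity is 6, realized for instance by the pair H–B via H – J – D – F – M – I – B. So the diameter is 6.

6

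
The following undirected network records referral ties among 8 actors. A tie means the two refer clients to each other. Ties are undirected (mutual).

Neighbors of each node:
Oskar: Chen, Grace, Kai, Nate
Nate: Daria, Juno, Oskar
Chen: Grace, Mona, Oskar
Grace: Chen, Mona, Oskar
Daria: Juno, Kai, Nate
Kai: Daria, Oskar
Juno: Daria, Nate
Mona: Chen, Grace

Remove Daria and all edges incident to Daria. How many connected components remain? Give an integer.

Daria's neighbors (Juno, Kai, and Nate) remain reachable from one another through other ties, so the rest of the network stays in one piece.

1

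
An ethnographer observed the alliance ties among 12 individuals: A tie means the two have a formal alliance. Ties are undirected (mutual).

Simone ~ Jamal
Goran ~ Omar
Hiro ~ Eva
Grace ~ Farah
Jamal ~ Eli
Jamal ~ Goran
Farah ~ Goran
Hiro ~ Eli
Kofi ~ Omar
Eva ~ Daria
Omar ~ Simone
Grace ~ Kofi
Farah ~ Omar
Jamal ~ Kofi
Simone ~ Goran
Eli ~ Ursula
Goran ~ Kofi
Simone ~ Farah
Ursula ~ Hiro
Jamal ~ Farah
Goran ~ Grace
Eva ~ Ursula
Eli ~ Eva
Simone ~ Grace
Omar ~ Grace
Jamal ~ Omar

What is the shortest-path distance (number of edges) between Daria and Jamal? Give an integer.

3

One shortest route is Daria – Eva – Eli – Jamal, which uses 3 edges, and at distance 2 from Daria we only reach {Eli, Hiro, Ursula}, which does not include Jamal. So d(Daria,Jamal) = 3.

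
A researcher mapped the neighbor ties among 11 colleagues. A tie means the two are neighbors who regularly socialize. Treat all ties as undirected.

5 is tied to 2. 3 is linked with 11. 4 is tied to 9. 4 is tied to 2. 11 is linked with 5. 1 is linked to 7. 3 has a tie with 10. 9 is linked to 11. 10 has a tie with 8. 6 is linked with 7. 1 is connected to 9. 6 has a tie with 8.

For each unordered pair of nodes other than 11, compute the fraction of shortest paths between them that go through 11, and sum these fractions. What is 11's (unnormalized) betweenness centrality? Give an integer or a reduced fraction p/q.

17

Pairs whose geodesics pass through 11 — 6–5: 2/2; 7–5: 1; 7–3: 1/2; 1–5: 1; 1–3: 1; 1–10: 1/2; 9–5: 1; 9–3: 1; 9–10: 1; 9–8: 1/2; 4–3: 1; 4–10: 1; 4–8: 1/2; 2–3: 1 … (+5 more pairs).
All other pairs contribute 0.
Summing the contributions gives betweenness(11) = 17.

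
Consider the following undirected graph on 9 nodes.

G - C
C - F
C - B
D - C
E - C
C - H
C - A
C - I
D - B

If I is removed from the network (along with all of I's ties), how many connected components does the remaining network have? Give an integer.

I's neighbors (C) remain reachable from one another through other ties, so the rest of the network stays in one piece.

1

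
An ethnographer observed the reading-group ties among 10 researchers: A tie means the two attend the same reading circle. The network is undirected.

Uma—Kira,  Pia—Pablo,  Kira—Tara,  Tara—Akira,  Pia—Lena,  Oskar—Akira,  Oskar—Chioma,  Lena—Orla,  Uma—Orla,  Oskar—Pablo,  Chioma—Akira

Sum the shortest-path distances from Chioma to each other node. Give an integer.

25

Distances from Chioma: Akira:1, Kira:3, Lena:4, Orla:5, Oskar:1, Pablo:2, Pia:3, Tara:2, Uma:4.
Sum = 1 + 3 + 4 + 5 + 1 + 2 + 3 + 2 + 4 = 25.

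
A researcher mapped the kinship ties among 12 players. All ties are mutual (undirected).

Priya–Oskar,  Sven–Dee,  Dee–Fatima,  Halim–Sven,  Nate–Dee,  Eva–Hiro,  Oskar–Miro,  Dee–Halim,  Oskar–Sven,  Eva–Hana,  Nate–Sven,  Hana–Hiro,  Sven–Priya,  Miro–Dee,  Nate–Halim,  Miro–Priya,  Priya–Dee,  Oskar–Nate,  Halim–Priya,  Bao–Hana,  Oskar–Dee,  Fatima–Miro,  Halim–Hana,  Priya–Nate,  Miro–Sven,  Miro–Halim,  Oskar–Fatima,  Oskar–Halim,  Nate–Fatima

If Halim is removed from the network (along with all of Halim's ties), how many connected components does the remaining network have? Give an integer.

Without Halim, the remaining ties split the others into: {Bao, Eva, Hana, Hiro}; {Dee, Fatima, Miro, Nate, Oskar, Priya, Sven}.
That's 2 separate components.

2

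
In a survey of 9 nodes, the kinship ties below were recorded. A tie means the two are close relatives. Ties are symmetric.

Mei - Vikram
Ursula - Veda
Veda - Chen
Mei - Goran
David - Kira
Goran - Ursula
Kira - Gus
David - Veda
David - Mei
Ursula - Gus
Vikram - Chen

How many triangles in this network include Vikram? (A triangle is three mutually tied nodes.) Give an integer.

0

Vikram's neighbors are Chen and Mei, but none of them are tied to each other, so no triangle contains Vikram.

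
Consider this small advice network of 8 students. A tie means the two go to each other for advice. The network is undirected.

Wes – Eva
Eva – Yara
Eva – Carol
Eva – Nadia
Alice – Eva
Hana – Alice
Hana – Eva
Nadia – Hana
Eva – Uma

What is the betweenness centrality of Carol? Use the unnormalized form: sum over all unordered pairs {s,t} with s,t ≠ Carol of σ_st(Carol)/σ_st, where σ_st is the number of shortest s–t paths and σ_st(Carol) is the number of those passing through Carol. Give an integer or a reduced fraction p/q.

No shortest path between any pair of other nodes passes through Carol.
Summing the contributions gives betweenness(Carol) = 0.

0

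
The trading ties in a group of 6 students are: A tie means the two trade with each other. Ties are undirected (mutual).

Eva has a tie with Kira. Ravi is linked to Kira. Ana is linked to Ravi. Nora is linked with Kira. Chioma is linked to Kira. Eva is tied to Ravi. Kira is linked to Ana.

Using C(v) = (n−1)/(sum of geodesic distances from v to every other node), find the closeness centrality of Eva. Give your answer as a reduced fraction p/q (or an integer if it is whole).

Distances from Eva: Ana:2, Chioma:2, Kira:1, Nora:2, Ravi:1. Sum = 8.
n = 6, so closeness = 5/8.

5/8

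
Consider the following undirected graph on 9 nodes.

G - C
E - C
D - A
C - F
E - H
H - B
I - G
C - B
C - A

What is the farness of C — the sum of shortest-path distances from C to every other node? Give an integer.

Distances from C: A:1, B:1, D:2, E:1, F:1, G:1, H:2, I:2.
Sum = 1 + 1 + 2 + 1 + 1 + 1 + 2 + 2 = 11.

11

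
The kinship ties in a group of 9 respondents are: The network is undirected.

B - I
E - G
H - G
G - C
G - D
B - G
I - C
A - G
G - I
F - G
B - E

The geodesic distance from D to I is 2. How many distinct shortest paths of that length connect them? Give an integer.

1

The shortest distance is 2, and the only length-2 path is D–G–I. So there is exactly 1 shortest path.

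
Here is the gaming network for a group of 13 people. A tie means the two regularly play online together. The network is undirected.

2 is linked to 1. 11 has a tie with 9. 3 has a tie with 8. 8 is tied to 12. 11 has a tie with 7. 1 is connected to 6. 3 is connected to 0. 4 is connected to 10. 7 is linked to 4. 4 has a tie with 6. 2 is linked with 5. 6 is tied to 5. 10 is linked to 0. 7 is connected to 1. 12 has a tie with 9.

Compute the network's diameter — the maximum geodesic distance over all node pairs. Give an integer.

Eccentricity of each node (its greatest distance to any other): 0:5, 1:5, 2:6, 3:6, 4:4, 5:6, 6:5, 7:4, 8:6, 9:5, 10:4, 11:4, 12:6.
The maximum eccentricity is 6, realized for instance by the pair 2–8 via 2 – 1 – 7 – 11 – 9 – 12 – 8. So the diameter is 6.

6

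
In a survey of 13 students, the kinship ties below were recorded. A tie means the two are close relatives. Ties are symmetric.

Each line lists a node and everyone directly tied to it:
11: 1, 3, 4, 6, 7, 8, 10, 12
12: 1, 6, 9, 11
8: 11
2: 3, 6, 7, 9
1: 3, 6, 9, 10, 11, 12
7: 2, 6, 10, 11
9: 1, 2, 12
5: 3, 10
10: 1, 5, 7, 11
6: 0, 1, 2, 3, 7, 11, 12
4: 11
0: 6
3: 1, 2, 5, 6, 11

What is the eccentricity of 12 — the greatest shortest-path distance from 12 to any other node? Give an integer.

3

Distances from 12: 0:2, 1:1, 2:2, 3:2, 4:2, 5:3, 6:1, 7:2, 8:2, 9:1, 10:2, 11:1.
The largest is 3 (to 5), so the eccentricity of 12 is 3.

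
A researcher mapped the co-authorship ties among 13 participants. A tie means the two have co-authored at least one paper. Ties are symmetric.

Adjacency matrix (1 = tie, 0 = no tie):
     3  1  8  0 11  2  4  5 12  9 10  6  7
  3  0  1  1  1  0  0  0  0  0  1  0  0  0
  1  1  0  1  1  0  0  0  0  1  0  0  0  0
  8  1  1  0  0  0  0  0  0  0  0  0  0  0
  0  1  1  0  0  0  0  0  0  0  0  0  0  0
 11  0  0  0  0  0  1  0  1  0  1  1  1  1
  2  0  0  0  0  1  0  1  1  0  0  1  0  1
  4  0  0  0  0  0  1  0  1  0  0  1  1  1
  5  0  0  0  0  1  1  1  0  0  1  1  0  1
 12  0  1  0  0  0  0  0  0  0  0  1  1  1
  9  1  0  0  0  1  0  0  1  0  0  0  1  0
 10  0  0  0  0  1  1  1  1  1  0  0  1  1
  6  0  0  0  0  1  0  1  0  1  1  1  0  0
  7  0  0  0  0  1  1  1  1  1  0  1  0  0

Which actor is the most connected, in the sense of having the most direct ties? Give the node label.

Degrees — 0:2, 1:4, 2:5, 3:4, 4:5, 5:6, 6:5, 7:6, 8:2, 9:4, 10:7, 11:6, 12:4.
The maximum is 7, attained only by 10.

10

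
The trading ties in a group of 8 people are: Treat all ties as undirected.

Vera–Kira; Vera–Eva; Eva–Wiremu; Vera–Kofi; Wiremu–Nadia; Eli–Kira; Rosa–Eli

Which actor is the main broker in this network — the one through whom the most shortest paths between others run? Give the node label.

Unnormalized betweenness of each node: Eli:6, Eva:10, Kira:10, Kofi:0, Nadia:0, Rosa:0, Vera:15, Wiremu:6.
Vera has the largest value, 15, making it the main broker — the node through which the most shortest paths run.

Vera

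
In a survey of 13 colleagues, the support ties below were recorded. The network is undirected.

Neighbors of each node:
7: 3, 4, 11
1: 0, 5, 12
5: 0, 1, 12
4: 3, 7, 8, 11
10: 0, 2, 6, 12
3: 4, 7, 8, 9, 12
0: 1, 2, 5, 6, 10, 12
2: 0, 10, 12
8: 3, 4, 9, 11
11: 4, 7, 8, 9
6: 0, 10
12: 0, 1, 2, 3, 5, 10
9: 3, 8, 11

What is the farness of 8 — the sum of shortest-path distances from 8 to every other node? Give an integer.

27

Distances from 8: 0:3, 1:3, 2:3, 3:1, 4:1, 5:3, 6:4, 7:2, 9:1, 10:3, 11:1, 12:2.
Sum = 3 + 3 + 3 + 1 + 1 + 3 + 4 + 2 + 1 + 3 + 1 + 2 = 27.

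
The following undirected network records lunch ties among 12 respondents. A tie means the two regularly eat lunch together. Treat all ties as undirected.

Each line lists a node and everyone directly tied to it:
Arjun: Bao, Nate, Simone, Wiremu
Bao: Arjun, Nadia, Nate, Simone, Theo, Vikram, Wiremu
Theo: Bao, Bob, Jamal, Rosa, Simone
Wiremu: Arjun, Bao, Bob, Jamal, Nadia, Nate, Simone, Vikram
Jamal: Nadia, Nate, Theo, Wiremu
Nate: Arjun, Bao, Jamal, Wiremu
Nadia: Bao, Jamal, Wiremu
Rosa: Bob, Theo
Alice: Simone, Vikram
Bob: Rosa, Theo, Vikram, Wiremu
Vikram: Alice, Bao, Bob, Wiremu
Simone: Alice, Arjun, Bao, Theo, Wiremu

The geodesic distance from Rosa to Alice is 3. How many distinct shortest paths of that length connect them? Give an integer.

The shortest distance is 3. The length-3 paths are: Rosa–Bob–Vikram–Alice; Rosa–Theo–Simone–Alice.
That gives 2 distinct shortest paths.

2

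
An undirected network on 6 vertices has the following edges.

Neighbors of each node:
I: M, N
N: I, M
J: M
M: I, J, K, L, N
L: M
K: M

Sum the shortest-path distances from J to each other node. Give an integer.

Distances from J: I:2, K:2, L:2, M:1, N:2.
Sum = 2 + 2 + 2 + 1 + 2 = 9.

9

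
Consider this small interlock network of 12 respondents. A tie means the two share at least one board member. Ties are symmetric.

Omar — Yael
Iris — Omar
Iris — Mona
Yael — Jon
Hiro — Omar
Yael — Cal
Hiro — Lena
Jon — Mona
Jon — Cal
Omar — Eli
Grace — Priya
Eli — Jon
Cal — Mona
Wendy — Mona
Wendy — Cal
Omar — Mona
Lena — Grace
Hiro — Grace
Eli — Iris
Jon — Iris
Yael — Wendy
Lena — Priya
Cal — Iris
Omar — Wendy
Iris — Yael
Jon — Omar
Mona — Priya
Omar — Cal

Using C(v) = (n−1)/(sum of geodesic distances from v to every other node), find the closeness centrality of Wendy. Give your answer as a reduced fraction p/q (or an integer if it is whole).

Distances from Wendy: Cal:1, Eli:2, Grace:3, Hiro:2, Iris:2, Jon:2, Lena:3, Mona:1, Omar:1, Priya:2, Yael:1. Sum = 20.
n = 12, so closeness = 11/20.

11/20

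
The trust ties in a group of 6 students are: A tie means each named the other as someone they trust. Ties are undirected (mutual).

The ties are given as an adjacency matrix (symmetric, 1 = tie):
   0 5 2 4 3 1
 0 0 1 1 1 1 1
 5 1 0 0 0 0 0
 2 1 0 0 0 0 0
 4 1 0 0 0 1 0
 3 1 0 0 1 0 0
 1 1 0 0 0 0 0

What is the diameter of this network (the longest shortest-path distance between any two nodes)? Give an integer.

2

Eccentricity of each node (its greatest distance to any other): 0:1, 1:2, 2:2, 3:2, 4:2, 5:2.
The maximum eccentricity is 2, realized for instance by the pair 5–2 via 5 – 0 – 2. So the diameter is 2.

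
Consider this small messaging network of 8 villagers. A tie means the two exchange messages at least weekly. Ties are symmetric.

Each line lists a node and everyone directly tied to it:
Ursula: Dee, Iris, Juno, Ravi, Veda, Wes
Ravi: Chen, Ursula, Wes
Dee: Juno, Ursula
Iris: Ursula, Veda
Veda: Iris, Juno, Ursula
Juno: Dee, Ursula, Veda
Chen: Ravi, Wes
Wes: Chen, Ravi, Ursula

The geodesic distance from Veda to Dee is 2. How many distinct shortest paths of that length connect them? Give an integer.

The shortest distance is 2. The length-2 paths are: Veda–Ursula–Dee; Veda–Juno–Dee.
That gives 2 distinct shortest paths.

2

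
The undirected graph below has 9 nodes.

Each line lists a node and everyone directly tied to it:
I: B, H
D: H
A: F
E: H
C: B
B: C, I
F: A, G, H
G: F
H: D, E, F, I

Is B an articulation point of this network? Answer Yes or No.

Yes

Removing B leaves {A, D, E, F, G, H, and I} with no path to {C}, so the network splits into 2 components. B is a cut vertex.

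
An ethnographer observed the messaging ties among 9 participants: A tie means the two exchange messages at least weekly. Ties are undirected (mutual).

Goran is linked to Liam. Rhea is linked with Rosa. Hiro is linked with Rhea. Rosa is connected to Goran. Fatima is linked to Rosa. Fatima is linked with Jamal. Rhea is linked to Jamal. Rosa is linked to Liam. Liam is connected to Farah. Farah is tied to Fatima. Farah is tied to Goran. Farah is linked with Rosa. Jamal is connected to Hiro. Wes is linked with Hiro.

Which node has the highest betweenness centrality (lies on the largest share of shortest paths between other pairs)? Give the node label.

Rosa

Unnormalized betweenness of each node: Farah:5/3, Fatima:23/6, Goran:0, Hiro:7, Jamal:7/2, Liam:0, Rhea:49/6, Rosa:65/6, Wes:0.
Rosa has the largest value, 65/6, making it the main broker — the node through which the most shortest paths run.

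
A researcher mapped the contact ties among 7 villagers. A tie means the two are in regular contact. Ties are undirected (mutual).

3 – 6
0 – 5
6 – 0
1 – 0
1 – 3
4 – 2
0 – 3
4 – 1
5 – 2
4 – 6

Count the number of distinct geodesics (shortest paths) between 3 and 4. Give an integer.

The shortest distance is 2. The length-2 paths are: 3–1–4; 3–6–4.
That gives 2 distinct shortest paths.

2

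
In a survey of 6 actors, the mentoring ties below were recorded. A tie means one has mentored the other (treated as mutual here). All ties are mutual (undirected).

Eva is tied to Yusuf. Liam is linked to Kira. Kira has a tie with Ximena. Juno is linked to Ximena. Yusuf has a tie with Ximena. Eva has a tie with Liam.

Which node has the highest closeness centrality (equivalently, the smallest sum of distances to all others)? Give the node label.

Farness (sum of distances to all others) for each node — Eva:9, Juno:11, Kira:8, Liam:9, Ximena:7, Yusuf:8.
The smallest farness is 7, for Ximena, so Ximena has the highest closeness.

Ximena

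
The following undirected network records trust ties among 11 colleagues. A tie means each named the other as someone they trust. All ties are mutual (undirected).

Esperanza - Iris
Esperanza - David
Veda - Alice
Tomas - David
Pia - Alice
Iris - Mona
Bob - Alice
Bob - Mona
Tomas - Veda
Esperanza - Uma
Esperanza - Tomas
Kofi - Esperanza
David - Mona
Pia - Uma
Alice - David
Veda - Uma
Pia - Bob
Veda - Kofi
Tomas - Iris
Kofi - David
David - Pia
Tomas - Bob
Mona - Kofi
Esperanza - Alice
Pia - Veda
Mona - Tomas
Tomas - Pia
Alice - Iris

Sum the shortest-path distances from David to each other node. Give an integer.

Distances from David: Alice:1, Bob:2, Esperanza:1, Iris:2, Kofi:1, Mona:1, Pia:1, Tomas:1, Uma:2, Veda:2.
Sum = 1 + 2 + 1 + 2 + 1 + 1 + 1 + 1 + 2 + 2 = 14.

14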